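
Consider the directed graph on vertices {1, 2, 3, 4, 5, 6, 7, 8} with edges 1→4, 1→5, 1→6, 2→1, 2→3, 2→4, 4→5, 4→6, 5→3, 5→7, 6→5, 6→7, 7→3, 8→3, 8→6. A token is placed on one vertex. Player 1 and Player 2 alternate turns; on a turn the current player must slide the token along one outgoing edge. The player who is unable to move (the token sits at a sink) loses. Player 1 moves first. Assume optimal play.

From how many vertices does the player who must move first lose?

Positions with no move are L. A position that does have a move is losing for the player to move precisely when every available move leads to a winning position for the opponent. Fill in the labels:
Every edge goes from a vertex to one that appears earlier in the order 3, 7, 5, 6, 8, 4, 1, 2, so processing vertices in that order labels each vertex after all of its successors.
3: no outgoing edge → L
7: W (go to 3, an L position)
5: W (go to 3, an L position)
6: L (options 5(W), 7(W) are all W)
8: W (go to 6, an L position)
4: W (go to 6, an L position)
1: W (go to 6, an L position)
2: W (go to 3, an L position)
The L vertices are 3, 6; that is 2 in all.

2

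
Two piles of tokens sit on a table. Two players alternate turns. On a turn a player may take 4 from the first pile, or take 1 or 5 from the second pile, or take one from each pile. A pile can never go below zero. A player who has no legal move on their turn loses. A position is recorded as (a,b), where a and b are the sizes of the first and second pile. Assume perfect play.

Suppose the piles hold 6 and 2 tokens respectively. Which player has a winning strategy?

Use the standard recursion: the mover loses at a terminal position; elsewhere, the mover wins exactly when some move hands the opponent an L position.
No move ever increases a pile, so every position that can arise here has a ≤ 6 and b ≤ 2; it is enough to label the cells with 0 ≤ a ≤ 6 and 0 ≤ b ≤ 2.
Every move lowers a or b (never raises either), so fill the grid row by row in increasing a, and left to right within a row: each cell's successors are then already labelled.
      b=0  b=1  b=2
a=0:    L    W    L
a=1:    L    W    L
a=2:    L    W    L
a=3:    L    W    L
a=4:    W    W    W
a=5:    W    L    W
a=6:    W    L    W
Cells with no legal move (terminal, hence L): (0,0), (1,0), (2,0), (3,0).
The remaining L cells, each justified by listing all of its moves:
(0,2): the only move is to (0,1)(W), a W ⇒ L
(1,2): moves to (1,1)(W), (0,1)(W); every one is W ⇒ L
(2,2): moves to (2,1)(W), (1,1)(W); every one is W ⇒ L
(3,2): moves to (3,1)(W), (2,1)(W); every one is W ⇒ L
(5,1): moves to (1,1)(W), (5,0)(W), (4,0)(W); every one is W ⇒ L
(6,1): moves to (2,1)(W), (6,0)(W), (5,0)(W); every one is W ⇒ L
Every other cell has at least one move into one of the L cells above, so it is W.
The starting position (6,2) is W: the player to move should move to (2,2), handing over an L position.

The first player wins.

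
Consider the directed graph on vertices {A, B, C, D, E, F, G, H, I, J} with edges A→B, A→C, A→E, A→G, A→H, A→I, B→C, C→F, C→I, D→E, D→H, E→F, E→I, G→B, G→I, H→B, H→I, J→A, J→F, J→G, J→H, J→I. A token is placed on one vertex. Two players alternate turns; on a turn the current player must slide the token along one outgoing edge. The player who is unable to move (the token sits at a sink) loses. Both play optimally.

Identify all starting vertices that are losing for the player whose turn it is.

Classify positions by backward induction: terminal positions (no move available) are L. From any other position, the mover wins iff some move reaches an L.
Every edge goes from a vertex to one that appears earlier in the order I, F, C, B, H, G, E, A, J, D, so processing vertices in that order labels each vertex after all of its successors.
I: no outgoing edge → L
F: no outgoing edge → L
C: W (go to F, an L position)
B: L (sole option C(W) is W)
H: W (go to B, an L position)
G: W (go to B, an L position)
E: W (go to F, an L position)
A: W (go to B, an L position)
J: W (go to F, an L position)
D: L (options E(W), H(W) are all W)
Reading off the rows marked L gives the requested list; there are 4 such vertices.

B, D, F, I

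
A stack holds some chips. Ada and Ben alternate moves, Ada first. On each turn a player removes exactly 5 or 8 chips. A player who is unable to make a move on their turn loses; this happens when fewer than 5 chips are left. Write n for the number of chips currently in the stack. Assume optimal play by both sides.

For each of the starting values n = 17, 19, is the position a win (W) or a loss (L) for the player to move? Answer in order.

17: L, 19: W

Label each position W (a win for the player to move) or L (a loss). A position with no legal move is L; any other position is W exactly when some move reaches an L, and L when every move reaches a W.
n=0: no move → L
n=1: no move → L
n=2: no move → L
n=3: no move → L
n=4: no move → L
n=5: W (go to 0, an L position)
n=6: W (go to 1, an L position)
n=7: W (go to 2, an L position)
n=8: W (go to 3, an L position)
n=9: W (go to 4, an L position)
n=10: W (go to 2, an L position)
n=11: W (go to 3, an L position)
n=12: W (go to 4, an L position)
n=13: L (options 8(W), 5(W) are all W)
n=14: L (options 9(W), 6(W) are all W)
n=15: L (options 10(W), 7(W) are all W)
n=16: L (options 11(W), 8(W) are all W)
n=17: L (options 12(W), 9(W) are all W)
n=18: W (go to 13, an L position)
n=19: W (go to 14, an L position)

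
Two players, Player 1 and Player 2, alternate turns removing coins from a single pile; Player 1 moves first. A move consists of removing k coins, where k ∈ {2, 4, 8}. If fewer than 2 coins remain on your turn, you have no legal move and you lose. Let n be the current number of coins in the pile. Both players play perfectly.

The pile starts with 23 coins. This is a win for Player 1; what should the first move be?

Label each position W (a win for the player to move) or L (a loss). A position with no legal move is L; any other position is W exactly when some move reaches an L, and L when every move reaches a W.
n=0: no move → L
n=1: no move → L
n=2: can move to 0, which is L ⇒ W
n=3: can move to 1, which is L ⇒ W
n=4: can move to 0, which is L ⇒ W
n=5: can move to 1, which is L ⇒ W
n=6: moves to 4(W), 2(W); every one is W ⇒ L
n=7: moves to 5(W), 3(W); every one is W ⇒ L
n=8: can move to 6, which is L ⇒ W
n=9: can move to 7, which is L ⇒ W
n=10: can move to 6, which is L ⇒ W
n=11: can move to 7, which is L ⇒ W
n=12: moves to 10(W), 8(W), 4(W); every one is W ⇒ L
n=13: moves to 11(W), 9(W), 5(W); every one is W ⇒ L
n=14: can move to 12, which is L ⇒ W
n=15: can move to 13, which is L ⇒ W
n=16: can move to 12, which is L ⇒ W
n=17: can move to 13, which is L ⇒ W
n=18: moves to 16(W), 14(W), 10(W); every one is W ⇒ L
n=19: moves to 17(W), 15(W), 11(W); every one is W ⇒ L
n=20: can move to 18, which is L ⇒ W
n=21: can move to 19, which is L ⇒ W
n=22: can move to 18, which is L ⇒ W
n=23: can move to 19, which is L ⇒ W
From 23, the L positions reachable in one move are: 19.

Remove 4, leaving 19.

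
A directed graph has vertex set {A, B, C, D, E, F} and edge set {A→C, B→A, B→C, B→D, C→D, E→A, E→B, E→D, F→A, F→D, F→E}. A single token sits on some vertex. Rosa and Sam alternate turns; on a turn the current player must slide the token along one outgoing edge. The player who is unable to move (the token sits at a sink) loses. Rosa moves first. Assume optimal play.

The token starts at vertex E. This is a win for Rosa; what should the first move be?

Move to A.

Work bottom-up. With no move the player to move loses. Otherwise the position is W if at least one move leads to an L position for the opponent, and L if every move leads to a W.
Every edge goes from a vertex to one that appears earlier in the order D, C, A, B, E, F, so processing vertices in that order labels each vertex after all of its successors.
D: no outgoing edge → L
C: W (go to D, an L position)
A: L (sole option C(W) is W)
B: W (go to A, an L position)
E: W (go to A, an L position)
F: W (go to A, an L position)
From E, the L positions reachable in one move are: A, D. Any move reaching one of these is winning.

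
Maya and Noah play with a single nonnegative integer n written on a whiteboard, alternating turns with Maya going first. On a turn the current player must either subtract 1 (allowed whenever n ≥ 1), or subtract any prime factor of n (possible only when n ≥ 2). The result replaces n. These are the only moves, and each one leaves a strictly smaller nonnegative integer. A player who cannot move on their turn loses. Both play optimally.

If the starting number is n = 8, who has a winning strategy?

Use the standard recursion: the mover loses at a terminal position; elsewhere, the mover wins exactly when some move hands the opponent an L position.
n=0: no move → L
n=1: W (go to 0, an L position)
n=2: W (go to 0, an L position)
n=3: W (go to 0, an L position)
n=4: L (options 2(W), 3(W) are all W)
n=5: W (go to 0, an L position)
n=6: W (go to 4, an L position)
n=7: W (go to 0, an L position)
n=8: L (options 6(W), 7(W) are all W)
Every move from 8 reaches a W position, so the mover loses.

Noah wins.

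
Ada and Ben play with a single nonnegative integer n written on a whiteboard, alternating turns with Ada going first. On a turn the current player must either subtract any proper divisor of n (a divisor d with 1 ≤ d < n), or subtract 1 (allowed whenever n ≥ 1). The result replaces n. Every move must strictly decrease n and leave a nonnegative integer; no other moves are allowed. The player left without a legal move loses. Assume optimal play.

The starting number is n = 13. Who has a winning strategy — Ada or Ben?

Ben wins.

Positions with no move are L. A position that does have a move is losing for the player to move precisely when every available move leads to a winning position for the opponent. Fill in the labels:
n=0: no move → L
n=1: W (go to 0, an L position)
n=2: L (sole option 1(W) is W)
n=3: W (go to 2, an L position)
n=4: W (go to 2, an L position)
n=5: L (sole option 4(W) is W)
n=6: W (go to 5, an L position)
n=7: L (sole option 6(W) is W)
n=8: W (go to 7, an L position)
n=9: L (options 6(W), 8(W) are all W)
n=10: W (go to 5, an L position)
n=11: L (sole option 10(W) is W)
n=12: W (go to 9, an L position)
n=13: L (sole option 12(W) is W)
The starting position 13 is L: whatever Ada does, the opponent receives a W position.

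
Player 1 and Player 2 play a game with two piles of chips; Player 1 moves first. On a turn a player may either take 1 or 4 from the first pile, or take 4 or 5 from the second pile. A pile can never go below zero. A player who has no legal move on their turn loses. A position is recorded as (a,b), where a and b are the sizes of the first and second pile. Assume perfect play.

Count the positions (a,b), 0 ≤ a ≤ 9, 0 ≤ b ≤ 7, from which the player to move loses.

32

Compute win/loss labels from the base case upward. A position with no move is L. Any other position is W if it can reach an L in one move, else L.
Every move lowers a or b (never raises either), so fill the grid row by row in increasing a, and left to right within a row: each cell's successors are then already labelled.
      b=0  b=1  b=2  b=3  b=4  b=5  b=6  b=7
a=0:    L    L    L    L    W    W    W    W
a=1:    W    W    W    W    L    L    L    L
a=2:    L    L    L    L    W    W    W    W
a=3:    W    W    W    W    L    L    L    L
a=4:    W    W    W    W    W    W    W    W
a=5:    L    L    L    L    W    W    W    W
a=6:    W    W    W    W    L    L    L    L
a=7:    L    L    L    L    W    W    W    W
a=8:    W    W    W    W    L    L    L    L
a=9:    W    W    W    W    W    W    W    W
Cells with no legal move (terminal, hence L): (0,0), (0,1), (0,2), (0,3).
The remaining L cells, each justified by listing all of its moves:
(1,4): →(0,4)(W), (1,0)(W) — all W, so L
(1,5): →(0,5)(W), (1,1)(W), (1,0)(W) — all W, so L
(1,6): →(0,6)(W), (1,2)(W), (1,1)(W) — all W, so L
(1,7): →(0,7)(W), (1,3)(W), (1,2)(W) — all W, so L
(2,0): →(1,0)(W) only, which is W, so L
(2,1): →(1,1)(W) only, which is W, so L
(2,2): →(1,2)(W) only, which is W, so L
(2,3): →(1,3)(W) only, which is W, so L
(3,4): →(2,4)(W), (3,0)(W) — all W, so L
(3,5): →(2,5)(W), (3,1)(W), (3,0)(W) — all W, so L
(3,6): →(2,6)(W), (3,2)(W), (3,1)(W) — all W, so L
(3,7): →(2,7)(W), (3,3)(W), (3,2)(W) — all W, so L
(5,0): →(4,0)(W), (1,0)(W) — all W, so L
(5,1): →(4,1)(W), (1,1)(W) — all W, so L
(5,2): →(4,2)(W), (1,2)(W) — all W, so L
(5,3): →(4,3)(W), (1,3)(W) — all W, so L
(6,4): →(5,4)(W), (2,4)(W), (6,0)(W) — all W, so L
(6,5): →(5,5)(W), (2,5)(W), (6,1)(W), (6,0)(W) — all W, so L
(6,6): →(5,6)(W), (2,6)(W), (6,2)(W), (6,1)(W) — all W, so L
(6,7): →(5,7)(W), (2,7)(W), (6,3)(W), (6,2)(W) — all W, so L
(7,0): →(6,0)(W), (3,0)(W) — all W, so L
(7,1): →(6,1)(W), (3,1)(W) — all W, so L
(7,2): →(6,2)(W), (3,2)(W) — all W, so L
(7,3): →(6,3)(W), (3,3)(W) — all W, so L
(8,4): →(7,4)(W), (4,4)(W), (8,0)(W) — all W, so L
(8,5): →(7,5)(W), (4,5)(W), (8,1)(W), (8,0)(W) — all W, so L
(8,6): →(7,6)(W), (4,6)(W), (8,2)(W), (8,1)(W) — all W, so L
(8,7): →(7,7)(W), (4,7)(W), (8,3)(W), (8,2)(W) — all W, so L
Every other cell has at least one move into one of the L cells above, so it is W.
L cells per row: a=0: 4, a=1: 4, a=2: 4, a=3: 4, a=4: 0, a=5: 4, a=6: 4, a=7: 4, a=8: 4, a=9: 0; total 32.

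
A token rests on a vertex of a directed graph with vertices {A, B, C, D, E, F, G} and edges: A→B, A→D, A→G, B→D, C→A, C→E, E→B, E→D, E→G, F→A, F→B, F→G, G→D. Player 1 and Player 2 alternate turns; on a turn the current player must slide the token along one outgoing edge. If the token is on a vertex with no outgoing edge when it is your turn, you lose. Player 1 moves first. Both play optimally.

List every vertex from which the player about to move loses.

C, D, F

Use the standard recursion: the mover loses at a terminal position; elsewhere, the mover wins exactly when some move hands the opponent an L position.
Every edge goes from a vertex to one that appears earlier in the order D, G, B, A, F, E, C, so processing vertices in that order labels each vertex after all of its successors.
D: no outgoing edge → L
G: can move to D, which is L ⇒ W
B: can move to D, which is L ⇒ W
A: can move to D, which is L ⇒ W
F: moves to A(W), B(W), G(W); every one is W ⇒ L
E: can move to D, which is L ⇒ W
C: moves to E(W), A(W); every one is W ⇒ L
Reading off the rows marked L gives the requested list; there are 3 such vertices.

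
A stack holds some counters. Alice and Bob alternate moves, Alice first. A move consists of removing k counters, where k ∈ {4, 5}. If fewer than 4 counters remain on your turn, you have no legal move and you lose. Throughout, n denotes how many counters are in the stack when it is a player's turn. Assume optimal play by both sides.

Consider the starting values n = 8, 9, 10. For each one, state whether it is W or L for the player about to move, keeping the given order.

Compute win/loss labels from the base case upward. A position with no move is L. Any other position is W if it can reach an L in one move, else L.
n=0: no move → L
n=1: no move → L
n=2: no move → L
n=3: no move → L
n=4: can move to 0, which is L ⇒ W
n=5: can move to 1, which is L ⇒ W
n=6: can move to 2, which is L ⇒ W
n=7: can move to 3, which is L ⇒ W
n=8: can move to 3, which is L ⇒ W
n=9: moves to 5(W), 4(W); every one is W ⇒ L
n=10: moves to 6(W), 5(W); every one is W ⇒ L

8: W, 9: L, 10: L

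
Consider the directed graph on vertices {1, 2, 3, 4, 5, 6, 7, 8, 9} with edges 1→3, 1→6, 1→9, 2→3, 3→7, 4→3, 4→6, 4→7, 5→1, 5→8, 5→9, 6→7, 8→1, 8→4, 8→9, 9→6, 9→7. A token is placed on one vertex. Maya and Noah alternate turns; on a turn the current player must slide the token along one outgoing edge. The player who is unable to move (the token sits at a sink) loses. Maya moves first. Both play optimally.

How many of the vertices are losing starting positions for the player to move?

3

Positions with no move are L. A position that does have a move is losing for the player to move precisely when every available move leads to a winning position for the opponent. Fill in the labels:
Every edge goes from a vertex to one that appears earlier in the order 7, 3, 2, 6, 4, 9, 1, 8, 5, so processing vertices in that order labels each vertex after all of its successors.
7: no outgoing edge → L
3: reaches L-position 7 → W
2: only reaches 3(W), which is W → L
6: reaches L-position 7 → W
4: reaches L-position 7 → W
9: reaches L-position 7 → W
1: only reaches 9(W), 6(W), 3(W), all W → L
8: reaches L-position 1 → W
5: reaches L-position 1 → W
The L vertices are 1, 2, 7; that is 3 in all.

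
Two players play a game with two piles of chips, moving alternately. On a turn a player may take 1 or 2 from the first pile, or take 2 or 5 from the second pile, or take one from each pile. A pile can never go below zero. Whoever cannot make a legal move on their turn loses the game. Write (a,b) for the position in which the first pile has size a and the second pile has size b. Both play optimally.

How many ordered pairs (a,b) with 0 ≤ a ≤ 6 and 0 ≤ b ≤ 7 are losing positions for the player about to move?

Work bottom-up. With no move the player to move loses. Otherwise the position is W if at least one move leads to an L position for the opponent, and L if every move leads to a W.
Every move lowers a or b (never raises either), so fill the grid row by row in increasing a, and left to right within a row: each cell's successors are then already labelled.
      b=0  b=1  b=2  b=3  b=4  b=5  b=6  b=7
a=0:    L    L    W    W    L    W    W    L
a=1:    W    W    W    L    W    W    L    W
a=2:    W    W    L    W    W    L    W    W
a=3:    L    L    W    W    L    W    W    L
a=4:    W    W    W    L    W    W    L    W
a=5:    W    W    L    W    W    L    W    W
a=6:    L    L    W    W    L    W    W    L
Cells with no legal move (terminal, hence L): (0,0), (0,1).
The remaining L cells, each justified by listing all of its moves:
(0,4): the only move is to (0,2)(W), a W ⇒ L
(0,7): moves to (0,5)(W), (0,2)(W); every one is W ⇒ L
(1,3): moves to (0,3)(W), (1,1)(W), (0,2)(W); every one is W ⇒ L
(1,6): moves to (0,6)(W), (1,4)(W), (1,1)(W), (0,5)(W); every one is W ⇒ L
(2,2): moves to (1,2)(W), (0,2)(W), (2,0)(W), (1,1)(W); every one is W ⇒ L
(2,5): moves to (1,5)(W), (0,5)(W), (2,3)(W), (2,0)(W), (1,4)(W); every one is W ⇒ L
(3,0): moves to (2,0)(W), (1,0)(W); every one is W ⇒ L
(3,1): moves to (2,1)(W), (1,1)(W), (2,0)(W); every one is W ⇒ L
(3,4): moves to (2,4)(W), (1,4)(W), (3,2)(W), (2,3)(W); every one is W ⇒ L
(3,7): moves to (2,7)(W), (1,7)(W), (3,5)(W), (3,2)(W), (2,6)(W); every one is W ⇒ L
(4,3): moves to (3,3)(W), (2,3)(W), (4,1)(W), (3,2)(W); every one is W ⇒ L
(4,6): moves to (3,6)(W), (2,6)(W), (4,4)(W), (4,1)(W), (3,5)(W); every one is W ⇒ L
(5,2): moves to (4,2)(W), (3,2)(W), (5,0)(W), (4,1)(W); every one is W ⇒ L
(5,5): moves to (4,5)(W), (3,5)(W), (5,3)(W), (5,0)(W), (4,4)(W); every one is W ⇒ L
(6,0): moves to (5,0)(W), (4,0)(W); every one is W ⇒ L
(6,1): moves to (5,1)(W), (4,1)(W), (5,0)(W); every one is W ⇒ L
(6,4): moves to (5,4)(W), (4,4)(W), (6,2)(W), (5,3)(W); every one is W ⇒ L
(6,7): moves to (5,7)(W), (4,7)(W), (6,5)(W), (6,2)(W), (5,6)(W); every one is W ⇒ L
Every other cell has at least one move into one of the L cells above, so it is W.
L cells per row: a=0: 4, a=1: 2, a=2: 2, a=3: 4, a=4: 2, a=5: 2, a=6: 4; total 20.

20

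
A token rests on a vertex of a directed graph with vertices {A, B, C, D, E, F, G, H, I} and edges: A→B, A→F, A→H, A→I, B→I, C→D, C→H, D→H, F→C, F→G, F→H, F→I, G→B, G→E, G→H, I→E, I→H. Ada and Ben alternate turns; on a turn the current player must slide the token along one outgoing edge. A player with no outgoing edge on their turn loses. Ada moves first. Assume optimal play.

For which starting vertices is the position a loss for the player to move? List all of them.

Build the W/L table. Terminal = L. A non-terminal position is W if it has a move to some L; otherwise it is L.
Every edge goes from a vertex to one that appears earlier in the order E, H, I, B, D, C, G, F, A, so processing vertices in that order labels each vertex after all of its successors.
E: no outgoing edge → L
H: no outgoing edge → L
I: reaches L-position H → W
B: only reaches I(W), which is W → L
D: reaches L-position H → W
C: reaches L-position H → W
G: reaches L-position B → W
F: reaches L-position H → W
A: reaches L-position B → W
The losing starting vertices are exactly the entries labelled L in this table (3 of them).

B, E, H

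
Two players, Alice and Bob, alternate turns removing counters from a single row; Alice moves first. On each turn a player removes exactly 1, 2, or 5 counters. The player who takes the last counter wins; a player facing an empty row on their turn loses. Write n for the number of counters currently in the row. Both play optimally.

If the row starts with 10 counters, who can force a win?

Positions with no move are L. A position that does have a move is losing for the player to move precisely when every available move leads to a winning position for the opponent. Fill in the labels:
n=0: no move → L
n=1: →0(L), so W
n=2: →0(L), so W
n=3: →2(W), 1(W) — all W, so L
n=4: →3(L), so W
n=5: →3(L), so W
n=6: →5(W), 4(W), 1(W) — all W, so L
n=7: →6(L), so W
n=8: →6(L), so W
n=9: →8(W), 7(W), 4(W) — all W, so L
n=10: →9(L), so W
The starting position 10 is W: Alice should remove 1, leaving 9, handing over an L position.

Alice wins.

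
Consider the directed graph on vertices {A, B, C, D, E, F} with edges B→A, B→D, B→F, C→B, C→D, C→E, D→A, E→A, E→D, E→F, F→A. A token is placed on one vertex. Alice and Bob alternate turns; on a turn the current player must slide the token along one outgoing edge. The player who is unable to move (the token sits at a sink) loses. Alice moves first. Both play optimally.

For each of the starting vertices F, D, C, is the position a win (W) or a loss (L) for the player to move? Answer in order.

F: W, D: W, C: L

Classify positions by backward induction: terminal positions (no move available) are L. From any other position, the mover wins iff some move reaches an L.
Every edge goes from a vertex to one that appears earlier in the order A, D, F, E, B, C, so processing vertices in that order labels each vertex after all of its successors.
A: no outgoing edge → L
D: can move to A, which is L ⇒ W
F: can move to A, which is L ⇒ W
E: can move to A, which is L ⇒ W
B: can move to A, which is L ⇒ W
C: moves to B(W), E(W), D(W); every one is W ⇒ L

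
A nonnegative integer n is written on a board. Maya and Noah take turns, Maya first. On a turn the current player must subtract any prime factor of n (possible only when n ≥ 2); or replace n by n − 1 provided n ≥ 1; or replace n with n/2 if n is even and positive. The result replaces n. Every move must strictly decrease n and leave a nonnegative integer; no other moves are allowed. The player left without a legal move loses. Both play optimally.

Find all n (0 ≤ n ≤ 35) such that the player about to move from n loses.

Work bottom-up. With no move the player to move loses. Otherwise the position is W if at least one move leads to an L position for the opponent, and L if every move leads to a W.
n=0: no move → L
n=1: →0(L), so W
n=2: →0(L), so W
n=3: →0(L), so W
n=4: →2(W), 3(W) — all W, so L
n=5: →0(L), so W
n=6: →4(L), so W
n=7: →0(L), so W
n=8: →4(L), so W
n=9: →6(W), 8(W) — all W, so L
n=10: →9(L), so W
n=11: →0(L), so W
n=12: →9(L), so W
n=13: →0(L), so W
n=14: →7(W), 12(W), 13(W) — all W, so L
n=15: →14(L), so W
n=16: →14(L), so W
n=17: →0(L), so W
n=18: →9(L), so W
n=19: →0(L), so W
n=20: →10(W), 15(W), 18(W), 19(W) — all W, so L
n=21: →14(L), so W
n=22: →20(L), so W
n=23: →0(L), so W
n=24: →12(W), 21(W), 22(W), 23(W) — all W, so L
n=25: →20(L), so W
n=26: →24(L), so W
n=27: →24(L), so W
n=28: →14(L), so W
n=29: →0(L), so W
n=30: →15(W), 25(W), 27(W), 28(W), 29(W) — all W, so L
n=31: →0(L), so W
n=32: →30(L), so W
n=33: →30(L), so W
n=34: →17(W), 32(W), 33(W) — all W, so L
n=35: →30(L), so W
The losing starting values of n are exactly the entries labelled L in this table (8 of them).

0, 4, 9, 14, 20, 24, 30, 34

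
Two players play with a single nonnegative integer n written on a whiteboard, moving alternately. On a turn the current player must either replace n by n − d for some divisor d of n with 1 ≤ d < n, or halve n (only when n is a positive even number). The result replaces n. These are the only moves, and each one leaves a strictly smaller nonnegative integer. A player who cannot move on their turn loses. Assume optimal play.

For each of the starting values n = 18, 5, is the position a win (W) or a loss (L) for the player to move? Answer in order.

Build the W/L table. Terminal = L. A non-terminal position is W if it has a move to some L; otherwise it is L.
n=0: no move → L
n=1: no move → L
n=2: →1(L), so W
n=3: →2(W) only, which is W, so L
n=4: →3(L), so W
n=5: →4(W) only, which is W, so L
n=6: →3(L), so W
n=7: →6(W) only, which is W, so L
n=8: →7(L), so W
n=9: →6(W), 8(W) — all W, so L
n=10: →5(L), so W
n=11: →10(W) only, which is W, so L
n=12: →9(L), so W
n=13: →12(W) only, which is W, so L
n=14: →7(L), so W
n=15: →10(W), 12(W), 14(W) — all W, so L
n=16: →15(L), so W
n=17: →16(W) only, which is W, so L
n=18: →9(L), so W

18: W, 5: L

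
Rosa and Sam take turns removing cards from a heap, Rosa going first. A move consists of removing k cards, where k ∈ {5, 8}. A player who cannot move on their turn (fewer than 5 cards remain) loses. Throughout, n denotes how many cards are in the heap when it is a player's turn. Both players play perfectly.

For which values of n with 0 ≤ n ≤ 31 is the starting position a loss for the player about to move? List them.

Build the W/L table. Terminal = L. A non-terminal position is W if it has a move to some L; otherwise it is L.
n=0: no move → L
n=1: no move → L
n=2: no move → L
n=3: no move → L
n=4: no move → L
n=5: reaches L-position 0 → W
n=6: reaches L-position 1 → W
n=7: reaches L-position 2 → W
n=8: reaches L-position 3 → W
n=9: reaches L-position 4 → W
n=10: reaches L-position 2 → W
n=11: reaches L-position 3 → W
n=12: reaches L-position 4 → W
n=13: only reaches 8(W), 5(W), all W → L
n=14: only reaches 9(W), 6(W), all W → L
n=15: only reaches 10(W), 7(W), all W → L
n=16: only reaches 11(W), 8(W), all W → L
n=17: only reaches 12(W), 9(W), all W → L
n=18: reaches L-position 13 → W
n=19: reaches L-position 14 → W
n=20: reaches L-position 15 → W
n=21: reaches L-position 16 → W
n=22: reaches L-position 17 → W
n=23: reaches L-position 15 → W
n=24: reaches L-position 16 → W
n=25: reaches L-position 17 → W
n=26: only reaches 21(W), 18(W), all W → L
n=27: only reaches 22(W), 19(W), all W → L
n=28: only reaches 23(W), 20(W), all W → L
n=29: only reaches 24(W), 21(W), all W → L
n=30: only reaches 25(W), 22(W), all W → L
n=31: reaches L-position 26 → W
Reading off the rows marked L gives the requested list; there are 15 such values of n.

0, 1, 2, 3, 4, 13, 14, 15, 16, 17, 26, 27, 28, 29, 30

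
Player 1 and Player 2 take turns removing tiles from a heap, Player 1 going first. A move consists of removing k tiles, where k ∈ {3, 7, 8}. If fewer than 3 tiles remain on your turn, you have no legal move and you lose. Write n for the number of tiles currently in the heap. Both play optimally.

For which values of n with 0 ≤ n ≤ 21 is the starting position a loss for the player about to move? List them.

0, 1, 2, 6, 11, 12, 16, 17, 21

Classify positions by backward induction: terminal positions (no move available) are L. From any other position, the mover wins iff some move reaches an L.
n=0: no move → L
n=1: no move → L
n=2: no move → L
n=3: →0(L), so W
n=4: →1(L), so W
n=5: →2(L), so W
n=6: →3(W) only, which is W, so L
n=7: →0(L), so W
n=8: →1(L), so W
n=9: →6(L), so W
n=10: →2(L), so W
n=11: →8(W), 4(W), 3(W) — all W, so L
n=12: →9(W), 5(W), 4(W) — all W, so L
n=13: →6(L), so W
n=14: →11(L), so W
n=15: →12(L), so W
n=16: →13(W), 9(W), 8(W) — all W, so L
n=17: →14(W), 10(W), 9(W) — all W, so L
n=18: →11(L), so W
n=19: →16(L), so W
n=20: →17(L), so W
n=21: →18(W), 14(W), 13(W) — all W, so L
Reading off the rows marked L gives the requested list; there are 9 such values of n.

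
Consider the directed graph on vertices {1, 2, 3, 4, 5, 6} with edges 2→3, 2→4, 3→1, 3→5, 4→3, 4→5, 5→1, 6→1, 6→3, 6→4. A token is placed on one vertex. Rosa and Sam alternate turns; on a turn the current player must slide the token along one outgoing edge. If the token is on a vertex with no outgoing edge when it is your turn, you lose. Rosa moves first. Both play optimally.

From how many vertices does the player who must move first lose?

2

Compute win/loss labels from the base case upward. A position with no move is L. Any other position is W if it can reach an L in one move, else L.
Every edge goes from a vertex to one that appears earlier in the order 1, 5, 3, 4, 2, 6, so processing vertices in that order labels each vertex after all of its successors.
1: no outgoing edge → L
5: W (go to 1, an L position)
3: W (go to 1, an L position)
4: L (options 3(W), 5(W) are all W)
2: W (go to 4, an L position)
6: W (go to 4, an L position)
The L vertices are 1, 4; that is 2 in all.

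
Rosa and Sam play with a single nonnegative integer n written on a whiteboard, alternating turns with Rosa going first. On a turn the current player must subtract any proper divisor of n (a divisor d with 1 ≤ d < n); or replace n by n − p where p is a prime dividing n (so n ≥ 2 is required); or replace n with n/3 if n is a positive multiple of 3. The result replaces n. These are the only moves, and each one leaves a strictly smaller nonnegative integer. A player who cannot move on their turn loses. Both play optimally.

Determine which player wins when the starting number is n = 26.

Sam wins.

Work bottom-up. With no move the player to move loses. Otherwise the position is W if at least one move leads to an L position for the opponent, and L if every move leads to a W.
n=0: no move → L
n=1: no move → L
n=2: can move to 0, which is L ⇒ W
n=3: can move to 0, which is L ⇒ W
n=4: moves to 2(W), 3(W); every one is W ⇒ L
n=5: can move to 0, which is L ⇒ W
n=6: can move to 4, which is L ⇒ W
n=7: can move to 0, which is L ⇒ W
n=8: can move to 4, which is L ⇒ W
n=9: moves to 3(W), 6(W), 8(W); every one is W ⇒ L
n=10: can move to 9, which is L ⇒ W
n=11: can move to 0, which is L ⇒ W
n=12: can move to 4, which is L ⇒ W
n=13: can move to 0, which is L ⇒ W
n=14: moves to 7(W), 12(W), 13(W); every one is W ⇒ L
n=15: can move to 14, which is L ⇒ W
n=16: can move to 14, which is L ⇒ W
n=17: can move to 0, which is L ⇒ W
n=18: can move to 9, which is L ⇒ W
n=19: can move to 0, which is L ⇒ W
n=20: moves to 10(W), 15(W), 16(W), 18(W), 19(W); every one is W ⇒ L
n=21: can move to 14, which is L ⇒ W
n=22: can move to 20, which is L ⇒ W
n=23: can move to 0, which is L ⇒ W
n=24: can move to 20, which is L ⇒ W
n=25: can move to 20, which is L ⇒ W
n=26: moves to 13(W), 24(W), 25(W); every one is W ⇒ L
Every move from 26 reaches a W position, so the mover loses.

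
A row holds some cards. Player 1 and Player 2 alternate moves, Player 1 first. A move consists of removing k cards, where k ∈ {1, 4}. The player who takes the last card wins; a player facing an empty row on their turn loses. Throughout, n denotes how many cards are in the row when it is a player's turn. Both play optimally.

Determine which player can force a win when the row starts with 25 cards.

Player 2 wins.

Compute win/loss labels from the base case upward. A position with no move is L. Any other position is W if it can reach an L in one move, else L.
n=0: no move → L
n=1: →0(L), so W
n=2: →1(W) only, which is W, so L
n=3: →2(L), so W
n=4: →0(L), so W
n=5: →4(W), 1(W) — all W, so L
n=6: →5(L), so W
n=7: →6(W), 3(W) — all W, so L
n=8: →7(L), so W
n=9: →5(L), so W
n=10: →9(W), 6(W) — all W, so L
n=11: →10(L), so W
n=12: →11(W), 8(W) — all W, so L
n=13: →12(L), so W
n=14: →10(L), so W
n=15: →14(W), 11(W) — all W, so L
n=16: →15(L), so W
n=17: →16(W), 13(W) — all W, so L
n=18: →17(L), so W
n=19: →15(L), so W
n=20: →19(W), 16(W) — all W, so L
n=21: →20(L), so W
n=22: →21(W), 18(W) — all W, so L
n=23: →22(L), so W
n=24: →20(L), so W
n=25: →24(W), 21(W) — all W, so L
Every move from 25 reaches a W position, so the mover loses.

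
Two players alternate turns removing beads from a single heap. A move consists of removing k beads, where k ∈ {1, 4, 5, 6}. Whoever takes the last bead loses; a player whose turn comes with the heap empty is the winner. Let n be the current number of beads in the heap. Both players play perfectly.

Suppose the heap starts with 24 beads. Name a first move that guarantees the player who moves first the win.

Remove 5, leaving 19.

Positions with no move are W. A position that does have a move is losing for the player to move precisely when every available move leads to a winning position for the opponent. Fill in the labels:
n=0: no move; the opponent has just taken the last bead and therefore loses → W
n=1: the only move is to 0(W), a W ⇒ L
n=2: can move to 1, which is L ⇒ W
n=3: the only move is to 2(W), a W ⇒ L
n=4: can move to 3, which is L ⇒ W
n=5: can move to 1, which is L ⇒ W
n=6: can move to 1, which is L ⇒ W
n=7: can move to 3, which is L ⇒ W
n=8: can move to 3, which is L ⇒ W
n=9: can move to 3, which is L ⇒ W
n=10: moves to 9(W), 6(W), 5(W), 4(W); every one is W ⇒ L
n=11: can move to 10, which is L ⇒ W
n=12: moves to 11(W), 8(W), 7(W), 6(W); every one is W ⇒ L
n=13: can move to 12, which is L ⇒ W
n=14: can move to 10, which is L ⇒ W
n=15: can move to 10, which is L ⇒ W
n=16: can move to 12, which is L ⇒ W
n=17: can move to 12, which is L ⇒ W
n=18: can move to 12, which is L ⇒ W
n=19: moves to 18(W), 15(W), 14(W), 13(W); every one is W ⇒ L
n=20: can move to 19, which is L ⇒ W
n=21: moves to 20(W), 17(W), 16(W), 15(W); every one is W ⇒ L
n=22: can move to 21, which is L ⇒ W
n=23: can move to 19, which is L ⇒ W
n=24: can move to 19, which is L ⇒ W
From 24, the L positions reachable in one move are: 19.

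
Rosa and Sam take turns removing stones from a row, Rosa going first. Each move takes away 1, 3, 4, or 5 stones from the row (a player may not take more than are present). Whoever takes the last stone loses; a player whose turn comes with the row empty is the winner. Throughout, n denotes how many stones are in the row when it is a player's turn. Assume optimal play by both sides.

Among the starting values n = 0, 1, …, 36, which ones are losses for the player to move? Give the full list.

Compute win/loss labels from the base case upward. A position with no move is W. Any other position is W if it can reach an L in one move, else L.
n=0: no move; the opponent has just taken the last stone and therefore loses → W
n=1: L (sole option 0(W) is W)
n=2: W (go to 1, an L position)
n=3: L (options 2(W), 0(W) are all W)
n=4: W (go to 3, an L position)
n=5: W (go to 1, an L position)
n=6: W (go to 3, an L position)
n=7: W (go to 3, an L position)
n=8: W (go to 3, an L position)
n=9: L (options 8(W), 6(W), 5(W), 4(W) are all W)
n=10: W (go to 9, an L position)
n=11: L (options 10(W), 8(W), 7(W), 6(W) are all W)
n=12: W (go to 11, an L position)
n=13: W (go to 9, an L position)
n=14: W (go to 11, an L position)
n=15: W (go to 11, an L position)
n=16: W (go to 11, an L position)
n=17: L (options 16(W), 14(W), 13(W), 12(W) are all W)
n=18: W (go to 17, an L position)
n=19: L (options 18(W), 16(W), 15(W), 14(W) are all W)
n=20: W (go to 19, an L position)
n=21: W (go to 17, an L position)
n=22: W (go to 19, an L position)
n=23: W (go to 19, an L position)
n=24: W (go to 19, an L position)
n=25: L (options 24(W), 22(W), 21(W), 20(W) are all W)
n=26: W (go to 25, an L position)
n=27: L (options 26(W), 24(W), 23(W), 22(W) are all W)
n=28: W (go to 27, an L position)
n=29: W (go to 25, an L position)
n=30: W (go to 27, an L position)
n=31: W (go to 27, an L position)
n=32: W (go to 27, an L position)
n=33: L (options 32(W), 30(W), 29(W), 28(W) are all W)
n=34: W (go to 33, an L position)
n=35: L (options 34(W), 32(W), 31(W), 30(W) are all W)
n=36: W (go to 35, an L position)
The losing starting values of n are exactly the entries labelled L in this table (10 of them).

1, 3, 9, 11, 17, 19, 25, 27, 33, 35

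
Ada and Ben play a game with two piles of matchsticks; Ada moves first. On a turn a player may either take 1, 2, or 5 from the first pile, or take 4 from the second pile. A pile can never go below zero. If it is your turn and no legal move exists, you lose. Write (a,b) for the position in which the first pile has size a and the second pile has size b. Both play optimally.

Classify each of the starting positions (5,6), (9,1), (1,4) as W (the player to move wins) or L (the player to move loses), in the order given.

(5,6): W, (9,1): L, (1,4): L

Classify positions by backward induction: terminal positions (no move available) are L. From any other position, the mover wins iff some move reaches an L.
No move ever increases a pile, so every position that can arise here has a ≤ 9 and b ≤ 6; it is enough to label the cells with 0 ≤ a ≤ 9 and 0 ≤ b ≤ 6.
Every move lowers a or b (never raises either), so fill the grid row by row in increasing a, and left to right within a row: each cell's successors are then already labelled.
      b=0  b=1  b=2  b=3  b=4  b=5  b=6
a=0:    L    L    L    L    W    W    W
a=1:    W    W    W    W    L    L    L
a=2:    W    W    W    W    W    W    W
a=3:    L    L    L    L    W    W    W
a=4:    W    W    W    W    L    L    L
a=5:    W    W    W    W    W    W    W
a=6:    L    L    L    L    W    W    W
a=7:    W    W    W    W    L    L    L
a=8:    W    W    W    W    W    W    W
a=9:    L    L    L    L    W    W    W
Cells with no legal move (terminal, hence L): (0,0), (0,1), (0,2), (0,3).
The remaining L cells, each justified by listing all of its moves:
(1,4): L (options (0,4)(W), (1,0)(W) are all W)
(1,5): L (options (0,5)(W), (1,1)(W) are all W)
(1,6): L (options (0,6)(W), (1,2)(W) are all W)
(3,0): L (options (2,0)(W), (1,0)(W) are all W)
(3,1): L (options (2,1)(W), (1,1)(W) are all W)
(3,2): L (options (2,2)(W), (1,2)(W) are all W)
(3,3): L (options (2,3)(W), (1,3)(W) are all W)
(4,4): L (options (3,4)(W), (2,4)(W), (4,0)(W) are all W)
(4,5): L (options (3,5)(W), (2,5)(W), (4,1)(W) are all W)
(4,6): L (options (3,6)(W), (2,6)(W), (4,2)(W) are all W)
(6,0): L (options (5,0)(W), (4,0)(W), (1,0)(W) are all W)
(6,1): L (options (5,1)(W), (4,1)(W), (1,1)(W) are all W)
(6,2): L (options (5,2)(W), (4,2)(W), (1,2)(W) are all W)
(6,3): L (options (5,3)(W), (4,3)(W), (1,3)(W) are all W)
(7,4): L (options (6,4)(W), (5,4)(W), (2,4)(W), (7,0)(W) are all W)
(7,5): L (options (6,5)(W), (5,5)(W), (2,5)(W), (7,1)(W) are all W)
(7,6): L (options (6,6)(W), (5,6)(W), (2,6)(W), (7,2)(W) are all W)
(9,0): L (options (8,0)(W), (7,0)(W), (4,0)(W) are all W)
(9,1): L (options (8,1)(W), (7,1)(W), (4,1)(W) are all W)
(9,2): L (options (8,2)(W), (7,2)(W), (4,2)(W) are all W)
(9,3): L (options (8,3)(W), (7,3)(W), (4,3)(W) are all W)
Every other cell has at least one move into one of the L cells above, so it is W.
(5,6): the move to (4,6) reaches an L cell, so W
(9,1): one of the L cells justified above, so L
(1,4): one of the L cells justified above, so L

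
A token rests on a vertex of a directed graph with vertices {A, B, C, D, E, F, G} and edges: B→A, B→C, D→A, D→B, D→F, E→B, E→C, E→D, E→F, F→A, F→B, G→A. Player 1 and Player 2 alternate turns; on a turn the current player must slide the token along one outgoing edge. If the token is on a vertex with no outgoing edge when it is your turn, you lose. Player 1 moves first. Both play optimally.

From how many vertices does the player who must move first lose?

Use the standard recursion: the mover loses at a terminal position; elsewhere, the mover wins exactly when some move hands the opponent an L position.
Every edge goes from a vertex to one that appears earlier in the order C, A, B, F, D, E, G, so processing vertices in that order labels each vertex after all of its successors.
C: no outgoing edge → L
A: no outgoing edge → L
B: →A(L), so W
F: →A(L), so W
D: →A(L), so W
E: →C(L), so W
G: →A(L), so W
The L vertices are A, C; that is 2 in all.

2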